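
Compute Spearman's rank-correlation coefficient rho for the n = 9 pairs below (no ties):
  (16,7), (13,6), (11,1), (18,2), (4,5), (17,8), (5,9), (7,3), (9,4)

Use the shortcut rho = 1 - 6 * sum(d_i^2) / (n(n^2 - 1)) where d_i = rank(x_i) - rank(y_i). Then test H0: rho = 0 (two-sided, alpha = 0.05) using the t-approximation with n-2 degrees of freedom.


Step 1: Rank x and y separately (midranks; no ties here).
rank(x): 16->7, 13->6, 11->5, 18->9, 4->1, 17->8, 5->2, 7->3, 9->4
rank(y): 7->7, 6->6, 1->1, 2->2, 5->5, 8->8, 9->9, 3->3, 4->4
Step 2: d_i = R_x(i) - R_y(i); compute d_i^2.
  (7-7)^2=0, (6-6)^2=0, (5-1)^2=16, (9-2)^2=49, (1-5)^2=16, (8-8)^2=0, (2-9)^2=49, (3-3)^2=0, (4-4)^2=0
sum(d^2) = 130.
Step 3: rho = 1 - 6*130 / (9*(9^2 - 1)) = 1 - 780/720 = -0.083333.
Step 4: Under H0, t = rho * sqrt((n-2)/(1-rho^2)) = -0.2212 ~ t(7).
Step 5: Two-sided p-value from the t-distribution with 7 df = 0.831214.
Step 6: alpha = 0.05. fail to reject H0.

rho = -0.0833, p = 0.831214, fail to reject H0 at alpha = 0.05.


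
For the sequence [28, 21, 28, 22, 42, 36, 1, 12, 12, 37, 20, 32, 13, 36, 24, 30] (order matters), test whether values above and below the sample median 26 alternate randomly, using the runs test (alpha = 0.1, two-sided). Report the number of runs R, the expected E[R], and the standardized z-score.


Step 1: Compute median = 26; label A = above, B = below.
Labels in order: ABABAABBBABABABA  (n_A = 8, n_B = 8)
Step 2: Count runs R = 13.
Step 3: Under H0 (random ordering), E[R] = 2*n_A*n_B/(n_A+n_B) + 1 = 2*8*8/16 + 1 = 9.0000.
        Var[R] = 2*n_A*n_B*(2*n_A*n_B - n_A - n_B) / ((n_A+n_B)^2 * (n_A+n_B-1)) = 14336/3840 = 3.7333.
        SD[R] = 1.9322.
Step 4: Continuity-corrected z = (R - 0.5 - E[R]) / SD[R] = (13 - 0.5 - 9.0000) / 1.9322 = 1.8114.
Step 5: Two-sided p-value via normal approximation = 2*(1 - Phi(|z|)) = 0.070076.
Step 6: alpha = 0.1. reject H0.

R = 13, z = 1.8114, p = 0.070076, reject H0.


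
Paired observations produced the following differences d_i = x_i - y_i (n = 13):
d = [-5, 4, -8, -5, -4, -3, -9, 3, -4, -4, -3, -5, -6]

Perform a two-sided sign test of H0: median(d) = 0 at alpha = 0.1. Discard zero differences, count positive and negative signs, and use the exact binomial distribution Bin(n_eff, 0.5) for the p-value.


Step 1: Discard zero differences. Original n = 13; n_eff = number of nonzero differences = 13.
Nonzero differences (with sign): -5, +4, -8, -5, -4, -3, -9, +3, -4, -4, -3, -5, -6
Step 2: Count signs: positive = 2, negative = 11.
Step 3: Under H0: P(positive) = 0.5, so the number of positives S ~ Bin(13, 0.5).
Step 4: Two-sided exact p-value = sum of Bin(13,0.5) probabilities at or below the observed probability = 0.022461.
Step 5: alpha = 0.1. reject H0.

n_eff = 13, pos = 2, neg = 11, p = 0.022461, reject H0.


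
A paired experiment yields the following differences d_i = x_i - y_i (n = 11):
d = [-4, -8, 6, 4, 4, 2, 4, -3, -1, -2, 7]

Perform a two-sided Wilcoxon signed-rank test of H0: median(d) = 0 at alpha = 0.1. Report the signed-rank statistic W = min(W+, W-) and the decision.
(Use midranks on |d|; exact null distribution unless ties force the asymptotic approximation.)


Step 1: Drop any zero differences (none here) and take |d_i|.
|d| = [4, 8, 6, 4, 4, 2, 4, 3, 1, 2, 7]
Step 2: Midrank |d_i| (ties get averaged ranks).
ranks: |4|->6.5, |8|->11, |6|->9, |4|->6.5, |4|->6.5, |2|->2.5, |4|->6.5, |3|->4, |1|->1, |2|->2.5, |7|->10
Step 3: Attach original signs; sum ranks with positive sign and with negative sign.
W+ = 9 + 6.5 + 6.5 + 2.5 + 6.5 + 10 = 41
W- = 6.5 + 11 + 4 + 1 + 2.5 = 25
(Check: W+ + W- = 66 should equal n(n+1)/2 = 66.)
Step 4: Test statistic W = min(W+, W-) = 25.
Step 5: Ties in |d|, so use the tie-corrected normal approximation.
        E[W] = n(n+1)/4 = 11*12/4 = 33.
        Tie groups: |d|=2 (t=2), |d|=4 (t=4); sum(t^3 - t) = 66.
        Var[W] = n(n+1)(2n+1)/24 - sum(t^3-t)/48 = 3036/24 - 66/48 = 125.125.
        z = (W - E[W]) / sqrt(Var[W]) = (25 - 33) / 11.1859 = -0.7152.
        Two-sided p = 2*Phi(z) = 0.474495.
Step 6: alpha = 0.1. fail to reject H0.

W+ = 41, W- = 25, W = min = 25, p = 0.474495, fail to reject H0.


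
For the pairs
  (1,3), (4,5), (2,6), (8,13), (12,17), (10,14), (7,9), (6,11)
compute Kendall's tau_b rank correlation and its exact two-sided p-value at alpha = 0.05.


Step 1: Enumerate the 28 unordered pairs (i,j) with i<j and classify each by sign(x_j-x_i) * sign(y_j-y_i).
  (1,2):dx=+3,dy=+2->C; (1,3):dx=+1,dy=+3->C; (1,4):dx=+7,dy=+10->C; (1,5):dx=+11,dy=+14->C
  (1,6):dx=+9,dy=+11->C; (1,7):dx=+6,dy=+6->C; (1,8):dx=+5,dy=+8->C; (2,3):dx=-2,dy=+1->D
  (2,4):dx=+4,dy=+8->C; (2,5):dx=+8,dy=+12->C; (2,6):dx=+6,dy=+9->C; (2,7):dx=+3,dy=+4->C
  (2,8):dx=+2,dy=+6->C; (3,4):dx=+6,dy=+7->C; (3,5):dx=+10,dy=+11->C; (3,6):dx=+8,dy=+8->C
  (3,7):dx=+5,dy=+3->C; (3,8):dx=+4,dy=+5->C; (4,5):dx=+4,dy=+4->C; (4,6):dx=+2,dy=+1->C
  (4,7):dx=-1,dy=-4->C; (4,8):dx=-2,dy=-2->C; (5,6):dx=-2,dy=-3->C; (5,7):dx=-5,dy=-8->C
  (5,8):dx=-6,dy=-6->C; (6,7):dx=-3,dy=-5->C; (6,8):dx=-4,dy=-3->C; (7,8):dx=-1,dy=+2->D
Step 2: C = 26, D = 2, total pairs = 28.
Step 3: tau = (C - D)/(n(n-1)/2) = (26 - 2)/28 = 0.857143.
Step 4: Exact two-sided p-value (enumerate n! = 40320 permutations of y under H0): p = 0.001736.
Step 5: alpha = 0.05. reject H0.

tau_b = 0.8571 (C=26, D=2), p = 0.001736, reject H0.


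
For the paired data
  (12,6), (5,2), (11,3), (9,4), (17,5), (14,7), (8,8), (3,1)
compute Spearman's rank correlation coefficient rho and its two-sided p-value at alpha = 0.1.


Step 1: Rank x and y separately (midranks; no ties here).
rank(x): 12->6, 5->2, 11->5, 9->4, 17->8, 14->7, 8->3, 3->1
rank(y): 6->6, 2->2, 3->3, 4->4, 5->5, 7->7, 8->8, 1->1
Step 2: d_i = R_x(i) - R_y(i); compute d_i^2.
  (6-6)^2=0, (2-2)^2=0, (5-3)^2=4, (4-4)^2=0, (8-5)^2=9, (7-7)^2=0, (3-8)^2=25, (1-1)^2=0
sum(d^2) = 38.
Step 3: rho = 1 - 6*38 / (8*(8^2 - 1)) = 1 - 228/504 = 0.547619.
Step 4: Under H0, t = rho * sqrt((n-2)/(1-rho^2)) = 1.6031 ~ t(6).
Step 5: Two-sided p-value from the t-distribution with 6 df = 0.160026.
Step 6: alpha = 0.1. fail to reject H0.

rho = 0.5476, p = 0.160026, fail to reject H0 at alpha = 0.1.


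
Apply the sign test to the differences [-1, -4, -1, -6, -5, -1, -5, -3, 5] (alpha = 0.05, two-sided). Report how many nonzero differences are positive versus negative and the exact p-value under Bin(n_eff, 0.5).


Step 1: Discard zero differences. Original n = 9; n_eff = number of nonzero differences = 9.
Nonzero differences (with sign): -1, -4, -1, -6, -5, -1, -5, -3, +5
Step 2: Count signs: positive = 1, negative = 8.
Step 3: Under H0: P(positive) = 0.5, so the number of positives S ~ Bin(9, 0.5).
Step 4: Two-sided exact p-value = sum of Bin(9,0.5) probabilities at or below the observed probability = 0.039062.
Step 5: alpha = 0.05. reject H0.

n_eff = 9, pos = 1, neg = 8, p = 0.039062, reject H0.


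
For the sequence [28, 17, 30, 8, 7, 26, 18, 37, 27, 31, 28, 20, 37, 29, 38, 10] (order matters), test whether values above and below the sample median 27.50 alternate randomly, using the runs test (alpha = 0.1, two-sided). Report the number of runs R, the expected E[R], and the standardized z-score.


Step 1: Compute median = 27.50; label A = above, B = below.
Labels in order: ABABBBBABAABAAAB  (n_A = 8, n_B = 8)
Step 2: Count runs R = 10.
Step 3: Under H0 (random ordering), E[R] = 2*n_A*n_B/(n_A+n_B) + 1 = 2*8*8/16 + 1 = 9.0000.
        Var[R] = 2*n_A*n_B*(2*n_A*n_B - n_A - n_B) / ((n_A+n_B)^2 * (n_A+n_B-1)) = 14336/3840 = 3.7333.
        SD[R] = 1.9322.
Step 4: Continuity-corrected z = (R - 0.5 - E[R]) / SD[R] = (10 - 0.5 - 9.0000) / 1.9322 = 0.2588.
Step 5: Two-sided p-value via normal approximation = 2*(1 - Phi(|z|)) = 0.795809.
Step 6: alpha = 0.1. fail to reject H0.

R = 10, z = 0.2588, p = 0.795809, fail to reject H0.


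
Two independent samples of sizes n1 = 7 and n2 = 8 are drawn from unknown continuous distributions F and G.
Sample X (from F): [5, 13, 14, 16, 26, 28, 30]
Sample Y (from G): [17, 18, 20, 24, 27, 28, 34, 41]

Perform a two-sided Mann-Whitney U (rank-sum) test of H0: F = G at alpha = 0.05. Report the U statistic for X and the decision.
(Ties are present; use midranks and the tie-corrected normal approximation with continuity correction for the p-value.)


Step 1: Combine and sort all 15 observations; assign midranks.
sorted (value, group): (5,X), (13,X), (14,X), (16,X), (17,Y), (18,Y), (20,Y), (24,Y), (26,X), (27,Y), (28,X), (28,Y), (30,X), (34,Y), (41,Y)
ranks: 5->1, 13->2, 14->3, 16->4, 17->5, 18->6, 20->7, 24->8, 26->9, 27->10, 28->11.5, 28->11.5, 30->13, 34->14, 41->15
Step 2: Rank sum for X: R1 = 1 + 2 + 3 + 4 + 9 + 11.5 + 13 = 43.5.
Step 3: U_X = R1 - n1(n1+1)/2 = 43.5 - 7*8/2 = 43.5 - 28 = 15.5.
       U_Y = n1*n2 - U_X = 56 - 15.5 = 40.5.
Step 4: Ties are present, so use the tie-corrected normal approximation (with continuity correction) for the p-value.
Step 5: p-value = 0.164537; compare to alpha = 0.05. fail to reject H0.

U_X = 15.5, p = 0.164537, fail to reject H0 at alpha = 0.05.


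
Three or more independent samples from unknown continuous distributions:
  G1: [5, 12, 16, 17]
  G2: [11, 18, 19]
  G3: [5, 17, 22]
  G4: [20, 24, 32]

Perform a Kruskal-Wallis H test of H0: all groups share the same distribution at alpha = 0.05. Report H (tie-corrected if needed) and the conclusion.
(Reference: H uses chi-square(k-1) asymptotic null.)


Step 1: Combine all N = 13 observations and assign midranks.
sorted (value, group, rank): (5,G1,1.5), (5,G3,1.5), (11,G2,3), (12,G1,4), (16,G1,5), (17,G1,6.5), (17,G3,6.5), (18,G2,8), (19,G2,9), (20,G4,10), (22,G3,11), (24,G4,12), (32,G4,13)
Step 2: Sum ranks within each group.
R_1 = 17 (n_1 = 4)
R_2 = 20 (n_2 = 3)
R_3 = 19 (n_3 = 3)
R_4 = 35 (n_4 = 3)
Step 3: H = 12/(N(N+1)) * sum(R_i^2/n_i) - 3(N+1)
     = 12/(13*14) * (17^2/4 + 20^2/3 + 19^2/3 + 35^2/3) - 3*14
     = 0.065934 * 734.25 - 42
     = 6.412088.
Step 4: Ties present; correction factor C = 1 - 12/(13^3 - 13) = 0.994505. Corrected H = 6.412088 / 0.994505 = 6.447514.
Step 5: Under H0, H ~ chi^2(3); p-value = 0.091756.
Step 6: alpha = 0.05. fail to reject H0.

H = 6.4475, df = 3, p = 0.091756, fail to reject H0.


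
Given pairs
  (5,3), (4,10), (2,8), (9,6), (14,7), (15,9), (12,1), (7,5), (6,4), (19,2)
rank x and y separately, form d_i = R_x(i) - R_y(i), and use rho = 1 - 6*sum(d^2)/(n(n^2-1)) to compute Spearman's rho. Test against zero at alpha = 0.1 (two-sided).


Step 1: Rank x and y separately (midranks; no ties here).
rank(x): 5->3, 4->2, 2->1, 9->6, 14->8, 15->9, 12->7, 7->5, 6->4, 19->10
rank(y): 3->3, 10->10, 8->8, 6->6, 7->7, 9->9, 1->1, 5->5, 4->4, 2->2
Step 2: d_i = R_x(i) - R_y(i); compute d_i^2.
  (3-3)^2=0, (2-10)^2=64, (1-8)^2=49, (6-6)^2=0, (8-7)^2=1, (9-9)^2=0, (7-1)^2=36, (5-5)^2=0, (4-4)^2=0, (10-2)^2=64
sum(d^2) = 214.
Step 3: rho = 1 - 6*214 / (10*(10^2 - 1)) = 1 - 1284/990 = -0.296970.
Step 4: Under H0, t = rho * sqrt((n-2)/(1-rho^2)) = -0.8796 ~ t(8).
Step 5: Two-sided p-value from the t-distribution with 8 df = 0.404702.
Step 6: alpha = 0.1. fail to reject H0.

rho = -0.2970, p = 0.404702, fail to reject H0 at alpha = 0.1.


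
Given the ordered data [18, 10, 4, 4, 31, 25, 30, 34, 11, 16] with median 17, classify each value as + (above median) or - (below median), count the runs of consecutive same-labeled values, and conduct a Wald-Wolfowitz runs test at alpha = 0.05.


Step 1: Compute median = 17; label A = above, B = below.
Labels in order: ABBBAAAABB  (n_A = 5, n_B = 5)
Step 2: Count runs R = 4.
Step 3: Under H0 (random ordering), E[R] = 2*n_A*n_B/(n_A+n_B) + 1 = 2*5*5/10 + 1 = 6.0000.
        Var[R] = 2*n_A*n_B*(2*n_A*n_B - n_A - n_B) / ((n_A+n_B)^2 * (n_A+n_B-1)) = 2000/900 = 2.2222.
        SD[R] = 1.4907.
Step 4: Continuity-corrected z = (R + 0.5 - E[R]) / SD[R] = (4 + 0.5 - 6.0000) / 1.4907 = -1.0062.
Step 5: Two-sided p-value via normal approximation = 2*(1 - Phi(|z|)) = 0.314305.
Step 6: alpha = 0.05. fail to reject H0.

R = 4, z = -1.0062, p = 0.314305, fail to reject H0.


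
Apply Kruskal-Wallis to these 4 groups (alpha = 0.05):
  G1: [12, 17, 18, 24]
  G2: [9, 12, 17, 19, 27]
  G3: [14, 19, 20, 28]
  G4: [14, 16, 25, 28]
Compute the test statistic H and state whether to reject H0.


Step 1: Combine all N = 17 observations and assign midranks.
sorted (value, group, rank): (9,G2,1), (12,G1,2.5), (12,G2,2.5), (14,G3,4.5), (14,G4,4.5), (16,G4,6), (17,G1,7.5), (17,G2,7.5), (18,G1,9), (19,G2,10.5), (19,G3,10.5), (20,G3,12), (24,G1,13), (25,G4,14), (27,G2,15), (28,G3,16.5), (28,G4,16.5)
Step 2: Sum ranks within each group.
R_1 = 32 (n_1 = 4)
R_2 = 36.5 (n_2 = 5)
R_3 = 43.5 (n_3 = 4)
R_4 = 41 (n_4 = 4)
Step 3: H = 12/(N(N+1)) * sum(R_i^2/n_i) - 3(N+1)
     = 12/(17*18) * (32^2/4 + 36.5^2/5 + 43.5^2/4 + 41^2/4) - 3*18
     = 0.039216 * 1415.76 - 54
     = 1.520098.
Step 4: Ties present; correction factor C = 1 - 30/(17^3 - 17) = 0.993873. Corrected H = 1.520098 / 0.993873 = 1.529470.
Step 5: Under H0, H ~ chi^2(3); p-value = 0.675486.
Step 6: alpha = 0.05. fail to reject H0.

H = 1.5295, df = 3, p = 0.675486, fail to reject H0.


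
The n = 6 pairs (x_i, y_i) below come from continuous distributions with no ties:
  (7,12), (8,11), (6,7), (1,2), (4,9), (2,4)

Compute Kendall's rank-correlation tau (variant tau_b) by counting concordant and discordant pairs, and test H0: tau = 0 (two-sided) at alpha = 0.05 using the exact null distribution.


Step 1: Enumerate the 15 unordered pairs (i,j) with i<j and classify each by sign(x_j-x_i) * sign(y_j-y_i).
  (1,2):dx=+1,dy=-1->D; (1,3):dx=-1,dy=-5->C; (1,4):dx=-6,dy=-10->C; (1,5):dx=-3,dy=-3->C
  (1,6):dx=-5,dy=-8->C; (2,3):dx=-2,dy=-4->C; (2,4):dx=-7,dy=-9->C; (2,5):dx=-4,dy=-2->C
  (2,6):dx=-6,dy=-7->C; (3,4):dx=-5,dy=-5->C; (3,5):dx=-2,dy=+2->D; (3,6):dx=-4,dy=-3->C
  (4,5):dx=+3,dy=+7->C; (4,6):dx=+1,dy=+2->C; (5,6):dx=-2,dy=-5->C
Step 2: C = 13, D = 2, total pairs = 15.
Step 3: tau = (C - D)/(n(n-1)/2) = (13 - 2)/15 = 0.733333.
Step 4: Exact two-sided p-value (enumerate n! = 720 permutations of y under H0): p = 0.055556.
Step 5: alpha = 0.05. fail to reject H0.

tau_b = 0.7333 (C=13, D=2), p = 0.055556, fail to reject H0.


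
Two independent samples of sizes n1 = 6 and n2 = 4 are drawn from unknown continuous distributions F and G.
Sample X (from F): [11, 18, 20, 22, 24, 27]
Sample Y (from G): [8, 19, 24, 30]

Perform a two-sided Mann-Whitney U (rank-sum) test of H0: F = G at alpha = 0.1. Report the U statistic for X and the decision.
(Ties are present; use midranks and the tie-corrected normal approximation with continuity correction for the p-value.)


Step 1: Combine and sort all 10 observations; assign midranks.
sorted (value, group): (8,Y), (11,X), (18,X), (19,Y), (20,X), (22,X), (24,X), (24,Y), (27,X), (30,Y)
ranks: 8->1, 11->2, 18->3, 19->4, 20->5, 22->6, 24->7.5, 24->7.5, 27->9, 30->10
Step 2: Rank sum for X: R1 = 2 + 3 + 5 + 6 + 7.5 + 9 = 32.5.
Step 3: U_X = R1 - n1(n1+1)/2 = 32.5 - 6*7/2 = 32.5 - 21 = 11.5.
       U_Y = n1*n2 - U_X = 24 - 11.5 = 12.5.
Step 4: Ties are present, so use the tie-corrected normal approximation (with continuity correction) for the p-value.
Step 5: p-value = 1.000000; compare to alpha = 0.1. fail to reject H0.

U_X = 11.5, p = 1.000000, fail to reject H0 at alpha = 0.1.


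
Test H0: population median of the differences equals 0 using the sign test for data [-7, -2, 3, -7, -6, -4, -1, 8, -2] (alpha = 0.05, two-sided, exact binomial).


Step 1: Discard zero differences. Original n = 9; n_eff = number of nonzero differences = 9.
Nonzero differences (with sign): -7, -2, +3, -7, -6, -4, -1, +8, -2
Step 2: Count signs: positive = 2, negative = 7.
Step 3: Under H0: P(positive) = 0.5, so the number of positives S ~ Bin(9, 0.5).
Step 4: Two-sided exact p-value = sum of Bin(9,0.5) probabilities at or below the observed probability = 0.179688.
Step 5: alpha = 0.05. fail to reject H0.

n_eff = 9, pos = 2, neg = 7, p = 0.179688, fail to reject H0.


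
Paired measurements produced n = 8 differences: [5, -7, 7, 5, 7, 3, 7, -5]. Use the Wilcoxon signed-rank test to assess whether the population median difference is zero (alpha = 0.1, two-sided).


Step 1: Drop any zero differences (none here) and take |d_i|.
|d| = [5, 7, 7, 5, 7, 3, 7, 5]
Step 2: Midrank |d_i| (ties get averaged ranks).
ranks: |5|->3, |7|->6.5, |7|->6.5, |5|->3, |7|->6.5, |3|->1, |7|->6.5, |5|->3
Step 3: Attach original signs; sum ranks with positive sign and with negative sign.
W+ = 3 + 6.5 + 3 + 6.5 + 1 + 6.5 = 26.5
W- = 6.5 + 3 = 9.5
(Check: W+ + W- = 36 should equal n(n+1)/2 = 36.)
Step 4: Test statistic W = min(W+, W-) = 9.5.
Step 5: Ties in |d|, so use the tie-corrected normal approximation.
        E[W] = n(n+1)/4 = 8*9/4 = 18.
        Tie groups: |d|=5 (t=3), |d|=7 (t=4); sum(t^3 - t) = 84.
        Var[W] = n(n+1)(2n+1)/24 - sum(t^3-t)/48 = 1224/24 - 84/48 = 49.25.
        z = (W - E[W]) / sqrt(Var[W]) = (9.5 - 18) / 7.0178 = -1.2112.
        Two-sided p = 2*Phi(z) = 0.225819.
Step 6: alpha = 0.1. fail to reject H0.

W+ = 26.5, W- = 9.5, W = min = 9.5, p = 0.225819, fail to reject H0.


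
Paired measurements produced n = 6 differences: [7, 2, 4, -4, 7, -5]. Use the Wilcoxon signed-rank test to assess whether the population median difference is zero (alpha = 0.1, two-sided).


Step 1: Drop any zero differences (none here) and take |d_i|.
|d| = [7, 2, 4, 4, 7, 5]
Step 2: Midrank |d_i| (ties get averaged ranks).
ranks: |7|->5.5, |2|->1, |4|->2.5, |4|->2.5, |7|->5.5, |5|->4
Step 3: Attach original signs; sum ranks with positive sign and with negative sign.
W+ = 5.5 + 1 + 2.5 + 5.5 = 14.5
W- = 2.5 + 4 = 6.5
(Check: W+ + W- = 21 should equal n(n+1)/2 = 21.)
Step 4: Test statistic W = min(W+, W-) = 6.5.
Step 5: Ties in |d|, so use the tie-corrected normal approximation.
        E[W] = n(n+1)/4 = 6*7/4 = 10.5.
        Tie groups: |d|=4 (t=2), |d|=7 (t=2); sum(t^3 - t) = 12.
        Var[W] = n(n+1)(2n+1)/24 - sum(t^3-t)/48 = 546/24 - 12/48 = 22.5.
        z = (W - E[W]) / sqrt(Var[W]) = (6.5 - 10.5) / 4.7434 = -0.8433.
        Two-sided p = 2*Phi(z) = 0.399075.
Step 6: alpha = 0.1. fail to reject H0.

W+ = 14.5, W- = 6.5, W = min = 6.5, p = 0.399075, fail to reject H0.


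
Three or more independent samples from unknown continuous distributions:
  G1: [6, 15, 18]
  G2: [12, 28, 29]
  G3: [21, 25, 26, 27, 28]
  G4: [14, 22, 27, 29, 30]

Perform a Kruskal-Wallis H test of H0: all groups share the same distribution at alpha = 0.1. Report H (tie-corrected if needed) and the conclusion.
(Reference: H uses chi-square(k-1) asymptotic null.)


Step 1: Combine all N = 16 observations and assign midranks.
sorted (value, group, rank): (6,G1,1), (12,G2,2), (14,G4,3), (15,G1,4), (18,G1,5), (21,G3,6), (22,G4,7), (25,G3,8), (26,G3,9), (27,G3,10.5), (27,G4,10.5), (28,G2,12.5), (28,G3,12.5), (29,G2,14.5), (29,G4,14.5), (30,G4,16)
Step 2: Sum ranks within each group.
R_1 = 10 (n_1 = 3)
R_2 = 29 (n_2 = 3)
R_3 = 46 (n_3 = 5)
R_4 = 51 (n_4 = 5)
Step 3: H = 12/(N(N+1)) * sum(R_i^2/n_i) - 3(N+1)
     = 12/(16*17) * (10^2/3 + 29^2/3 + 46^2/5 + 51^2/5) - 3*17
     = 0.044118 * 1257.07 - 51
     = 4.458824.
Step 4: Ties present; correction factor C = 1 - 18/(16^3 - 16) = 0.995588. Corrected H = 4.458824 / 0.995588 = 4.478582.
Step 5: Under H0, H ~ chi^2(3); p-value = 0.214209.
Step 6: alpha = 0.1. fail to reject H0.

H = 4.4786, df = 3, p = 0.214209, fail to reject H0.


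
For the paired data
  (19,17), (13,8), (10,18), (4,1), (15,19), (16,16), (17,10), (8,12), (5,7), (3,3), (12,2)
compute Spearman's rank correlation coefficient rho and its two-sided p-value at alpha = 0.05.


Step 1: Rank x and y separately (midranks; no ties here).
rank(x): 19->11, 13->7, 10->5, 4->2, 15->8, 16->9, 17->10, 8->4, 5->3, 3->1, 12->6
rank(y): 17->9, 8->5, 18->10, 1->1, 19->11, 16->8, 10->6, 12->7, 7->4, 3->3, 2->2
Step 2: d_i = R_x(i) - R_y(i); compute d_i^2.
  (11-9)^2=4, (7-5)^2=4, (5-10)^2=25, (2-1)^2=1, (8-11)^2=9, (9-8)^2=1, (10-6)^2=16, (4-7)^2=9, (3-4)^2=1, (1-3)^2=4, (6-2)^2=16
sum(d^2) = 90.
Step 3: rho = 1 - 6*90 / (11*(11^2 - 1)) = 1 - 540/1320 = 0.590909.
Step 4: Under H0, t = rho * sqrt((n-2)/(1-rho^2)) = 2.1974 ~ t(9).
Step 5: Two-sided p-value from the t-distribution with 9 df = 0.055576.
Step 6: alpha = 0.05. fail to reject H0.

rho = 0.5909, p = 0.055576, fail to reject H0 at alpha = 0.05.


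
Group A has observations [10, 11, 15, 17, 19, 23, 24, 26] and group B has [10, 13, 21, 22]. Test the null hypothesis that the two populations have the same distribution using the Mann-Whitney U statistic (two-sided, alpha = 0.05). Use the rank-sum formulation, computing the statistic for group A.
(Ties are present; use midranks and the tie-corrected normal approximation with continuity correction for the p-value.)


Step 1: Combine and sort all 12 observations; assign midranks.
sorted (value, group): (10,X), (10,Y), (11,X), (13,Y), (15,X), (17,X), (19,X), (21,Y), (22,Y), (23,X), (24,X), (26,X)
ranks: 10->1.5, 10->1.5, 11->3, 13->4, 15->5, 17->6, 19->7, 21->8, 22->9, 23->10, 24->11, 26->12
Step 2: Rank sum for X: R1 = 1.5 + 3 + 5 + 6 + 7 + 10 + 11 + 12 = 55.5.
Step 3: U_X = R1 - n1(n1+1)/2 = 55.5 - 8*9/2 = 55.5 - 36 = 19.5.
       U_Y = n1*n2 - U_X = 32 - 19.5 = 12.5.
Step 4: Ties are present, so use the tie-corrected normal approximation (with continuity correction) for the p-value.
Step 5: p-value = 0.609759; compare to alpha = 0.05. fail to reject H0.

U_X = 19.5, p = 0.609759, fail to reject H0 at alpha = 0.05.


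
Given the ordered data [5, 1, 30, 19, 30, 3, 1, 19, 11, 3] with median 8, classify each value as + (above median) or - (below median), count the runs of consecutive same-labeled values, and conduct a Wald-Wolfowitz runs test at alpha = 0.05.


Step 1: Compute median = 8; label A = above, B = below.
Labels in order: BBAAABBAAB  (n_A = 5, n_B = 5)
Step 2: Count runs R = 5.
Step 3: Under H0 (random ordering), E[R] = 2*n_A*n_B/(n_A+n_B) + 1 = 2*5*5/10 + 1 = 6.0000.
        Var[R] = 2*n_A*n_B*(2*n_A*n_B - n_A - n_B) / ((n_A+n_B)^2 * (n_A+n_B-1)) = 2000/900 = 2.2222.
        SD[R] = 1.4907.
Step 4: Continuity-corrected z = (R + 0.5 - E[R]) / SD[R] = (5 + 0.5 - 6.0000) / 1.4907 = -0.3354.
Step 5: Two-sided p-value via normal approximation = 2*(1 - Phi(|z|)) = 0.737316.
Step 6: alpha = 0.05. fail to reject H0.

R = 5, z = -0.3354, p = 0.737316, fail to reject H0.


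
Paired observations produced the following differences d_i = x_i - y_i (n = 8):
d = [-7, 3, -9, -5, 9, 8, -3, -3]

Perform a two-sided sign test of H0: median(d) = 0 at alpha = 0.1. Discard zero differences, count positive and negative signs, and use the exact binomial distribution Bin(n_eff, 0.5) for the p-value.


Step 1: Discard zero differences. Original n = 8; n_eff = number of nonzero differences = 8.
Nonzero differences (with sign): -7, +3, -9, -5, +9, +8, -3, -3
Step 2: Count signs: positive = 3, negative = 5.
Step 3: Under H0: P(positive) = 0.5, so the number of positives S ~ Bin(8, 0.5).
Step 4: Two-sided exact p-value = sum of Bin(8,0.5) probabilities at or below the observed probability = 0.726562.
Step 5: alpha = 0.1. fail to reject H0.

n_eff = 8, pos = 3, neg = 5, p = 0.726562, fail to reject H0.


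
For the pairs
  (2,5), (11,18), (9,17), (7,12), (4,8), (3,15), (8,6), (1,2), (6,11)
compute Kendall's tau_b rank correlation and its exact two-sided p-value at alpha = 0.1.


Step 1: Enumerate the 36 unordered pairs (i,j) with i<j and classify each by sign(x_j-x_i) * sign(y_j-y_i).
  (1,2):dx=+9,dy=+13->C; (1,3):dx=+7,dy=+12->C; (1,4):dx=+5,dy=+7->C; (1,5):dx=+2,dy=+3->C
  (1,6):dx=+1,dy=+10->C; (1,7):dx=+6,dy=+1->C; (1,8):dx=-1,dy=-3->C; (1,9):dx=+4,dy=+6->C
  (2,3):dx=-2,dy=-1->C; (2,4):dx=-4,dy=-6->C; (2,5):dx=-7,dy=-10->C; (2,6):dx=-8,dy=-3->C
  (2,7):dx=-3,dy=-12->C; (2,8):dx=-10,dy=-16->C; (2,9):dx=-5,dy=-7->C; (3,4):dx=-2,dy=-5->C
  (3,5):dx=-5,dy=-9->C; (3,6):dx=-6,dy=-2->C; (3,7):dx=-1,dy=-11->C; (3,8):dx=-8,dy=-15->C
  (3,9):dx=-3,dy=-6->C; (4,5):dx=-3,dy=-4->C; (4,6):dx=-4,dy=+3->D; (4,7):dx=+1,dy=-6->D
  (4,8):dx=-6,dy=-10->C; (4,9):dx=-1,dy=-1->C; (5,6):dx=-1,dy=+7->D; (5,7):dx=+4,dy=-2->D
  (5,8):dx=-3,dy=-6->C; (5,9):dx=+2,dy=+3->C; (6,7):dx=+5,dy=-9->D; (6,8):dx=-2,dy=-13->C
  (6,9):dx=+3,dy=-4->D; (7,8):dx=-7,dy=-4->C; (7,9):dx=-2,dy=+5->D; (8,9):dx=+5,dy=+9->C
Step 2: C = 29, D = 7, total pairs = 36.
Step 3: tau = (C - D)/(n(n-1)/2) = (29 - 7)/36 = 0.611111.
Step 4: Exact two-sided p-value (enumerate n! = 362880 permutations of y under H0): p = 0.024741.
Step 5: alpha = 0.1. reject H0.

tau_b = 0.6111 (C=29, D=7), p = 0.024741, reject H0.


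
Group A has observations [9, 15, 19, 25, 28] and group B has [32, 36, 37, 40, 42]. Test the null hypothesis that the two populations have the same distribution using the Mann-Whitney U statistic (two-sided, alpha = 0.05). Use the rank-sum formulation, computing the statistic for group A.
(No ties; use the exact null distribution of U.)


Step 1: Combine and sort all 10 observations; assign midranks.
sorted (value, group): (9,X), (15,X), (19,X), (25,X), (28,X), (32,Y), (36,Y), (37,Y), (40,Y), (42,Y)
ranks: 9->1, 15->2, 19->3, 25->4, 28->5, 32->6, 36->7, 37->8, 40->9, 42->10
Step 2: Rank sum for X: R1 = 1 + 2 + 3 + 4 + 5 = 15.
Step 3: U_X = R1 - n1(n1+1)/2 = 15 - 5*6/2 = 15 - 15 = 0.
       U_Y = n1*n2 - U_X = 25 - 0 = 25.
Step 4: No ties, so the exact null distribution of U (based on enumerating the C(10,5) = 252 equally likely rank assignments) gives the two-sided p-value.
Step 5: p-value = 0.007937; compare to alpha = 0.05. reject H0.

U_X = 0, p = 0.007937, reject H0 at alpha = 0.05.


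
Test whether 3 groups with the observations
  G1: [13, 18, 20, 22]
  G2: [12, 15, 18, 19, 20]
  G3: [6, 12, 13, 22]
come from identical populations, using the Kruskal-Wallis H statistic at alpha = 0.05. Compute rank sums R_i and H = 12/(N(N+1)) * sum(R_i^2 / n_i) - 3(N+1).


Step 1: Combine all N = 13 observations and assign midranks.
sorted (value, group, rank): (6,G3,1), (12,G2,2.5), (12,G3,2.5), (13,G1,4.5), (13,G3,4.5), (15,G2,6), (18,G1,7.5), (18,G2,7.5), (19,G2,9), (20,G1,10.5), (20,G2,10.5), (22,G1,12.5), (22,G3,12.5)
Step 2: Sum ranks within each group.
R_1 = 35 (n_1 = 4)
R_2 = 35.5 (n_2 = 5)
R_3 = 20.5 (n_3 = 4)
Step 3: H = 12/(N(N+1)) * sum(R_i^2/n_i) - 3(N+1)
     = 12/(13*14) * (35^2/4 + 35.5^2/5 + 20.5^2/4) - 3*14
     = 0.065934 * 663.362 - 42
     = 1.738187.
Step 4: Ties present; correction factor C = 1 - 30/(13^3 - 13) = 0.986264. Corrected H = 1.738187 / 0.986264 = 1.762396.
Step 5: Under H0, H ~ chi^2(2); p-value = 0.414286.
Step 6: alpha = 0.05. fail to reject H0.

H = 1.7624, df = 2, p = 0.414286, fail to reject H0.


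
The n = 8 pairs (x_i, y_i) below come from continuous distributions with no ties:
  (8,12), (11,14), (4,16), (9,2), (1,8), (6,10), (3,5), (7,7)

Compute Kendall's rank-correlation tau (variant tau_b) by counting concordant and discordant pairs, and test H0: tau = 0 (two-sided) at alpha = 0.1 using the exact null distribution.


Step 1: Enumerate the 28 unordered pairs (i,j) with i<j and classify each by sign(x_j-x_i) * sign(y_j-y_i).
  (1,2):dx=+3,dy=+2->C; (1,3):dx=-4,dy=+4->D; (1,4):dx=+1,dy=-10->D; (1,5):dx=-7,dy=-4->C
  (1,6):dx=-2,dy=-2->C; (1,7):dx=-5,dy=-7->C; (1,8):dx=-1,dy=-5->C; (2,3):dx=-7,dy=+2->D
  (2,4):dx=-2,dy=-12->C; (2,5):dx=-10,dy=-6->C; (2,6):dx=-5,dy=-4->C; (2,7):dx=-8,dy=-9->C
  (2,8):dx=-4,dy=-7->C; (3,4):dx=+5,dy=-14->D; (3,5):dx=-3,dy=-8->C; (3,6):dx=+2,dy=-6->D
  (3,7):dx=-1,dy=-11->C; (3,8):dx=+3,dy=-9->D; (4,5):dx=-8,dy=+6->D; (4,6):dx=-3,dy=+8->D
  (4,7):dx=-6,dy=+3->D; (4,8):dx=-2,dy=+5->D; (5,6):dx=+5,dy=+2->C; (5,7):dx=+2,dy=-3->D
  (5,8):dx=+6,dy=-1->D; (6,7):dx=-3,dy=-5->C; (6,8):dx=+1,dy=-3->D; (7,8):dx=+4,dy=+2->C
Step 2: C = 15, D = 13, total pairs = 28.
Step 3: tau = (C - D)/(n(n-1)/2) = (15 - 13)/28 = 0.071429.
Step 4: Exact two-sided p-value (enumerate n! = 40320 permutations of y under H0): p = 0.904861.
Step 5: alpha = 0.1. fail to reject H0.

tau_b = 0.0714 (C=15, D=13), p = 0.904861, fail to reject H0.


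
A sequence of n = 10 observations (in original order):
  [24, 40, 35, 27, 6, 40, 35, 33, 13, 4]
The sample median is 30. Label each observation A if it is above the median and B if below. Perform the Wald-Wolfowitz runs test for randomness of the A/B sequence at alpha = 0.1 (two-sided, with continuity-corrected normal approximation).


Step 1: Compute median = 30; label A = above, B = below.
Labels in order: BAABBAAABB  (n_A = 5, n_B = 5)
Step 2: Count runs R = 5.
Step 3: Under H0 (random ordering), E[R] = 2*n_A*n_B/(n_A+n_B) + 1 = 2*5*5/10 + 1 = 6.0000.
        Var[R] = 2*n_A*n_B*(2*n_A*n_B - n_A - n_B) / ((n_A+n_B)^2 * (n_A+n_B-1)) = 2000/900 = 2.2222.
        SD[R] = 1.4907.
Step 4: Continuity-corrected z = (R + 0.5 - E[R]) / SD[R] = (5 + 0.5 - 6.0000) / 1.4907 = -0.3354.
Step 5: Two-sided p-value via normal approximation = 2*(1 - Phi(|z|)) = 0.737316.
Step 6: alpha = 0.1. fail to reject H0.

R = 5, z = -0.3354, p = 0.737316, fail to reject H0.


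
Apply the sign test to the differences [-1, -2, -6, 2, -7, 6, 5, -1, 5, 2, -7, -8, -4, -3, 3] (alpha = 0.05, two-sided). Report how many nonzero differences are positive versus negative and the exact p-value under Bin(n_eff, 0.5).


Step 1: Discard zero differences. Original n = 15; n_eff = number of nonzero differences = 15.
Nonzero differences (with sign): -1, -2, -6, +2, -7, +6, +5, -1, +5, +2, -7, -8, -4, -3, +3
Step 2: Count signs: positive = 6, negative = 9.
Step 3: Under H0: P(positive) = 0.5, so the number of positives S ~ Bin(15, 0.5).
Step 4: Two-sided exact p-value = sum of Bin(15,0.5) probabilities at or below the observed probability = 0.607239.
Step 5: alpha = 0.05. fail to reject H0.

n_eff = 15, pos = 6, neg = 9, p = 0.607239, fail to reject H0.


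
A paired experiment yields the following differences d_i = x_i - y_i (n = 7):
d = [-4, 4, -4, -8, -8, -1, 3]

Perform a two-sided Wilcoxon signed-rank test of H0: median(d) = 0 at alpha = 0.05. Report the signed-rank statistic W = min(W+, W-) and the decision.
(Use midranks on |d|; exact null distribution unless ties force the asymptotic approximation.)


Step 1: Drop any zero differences (none here) and take |d_i|.
|d| = [4, 4, 4, 8, 8, 1, 3]
Step 2: Midrank |d_i| (ties get averaged ranks).
ranks: |4|->4, |4|->4, |4|->4, |8|->6.5, |8|->6.5, |1|->1, |3|->2
Step 3: Attach original signs; sum ranks with positive sign and with negative sign.
W+ = 4 + 2 = 6
W- = 4 + 4 + 6.5 + 6.5 + 1 = 22
(Check: W+ + W- = 28 should equal n(n+1)/2 = 28.)
Step 4: Test statistic W = min(W+, W-) = 6.
Step 5: Ties in |d|, so use the tie-corrected normal approximation.
        E[W] = n(n+1)/4 = 7*8/4 = 14.
        Tie groups: |d|=4 (t=3), |d|=8 (t=2); sum(t^3 - t) = 30.
        Var[W] = n(n+1)(2n+1)/24 - sum(t^3-t)/48 = 840/24 - 30/48 = 34.375.
        z = (W - E[W]) / sqrt(Var[W]) = (6 - 14) / 5.8630 = -1.3645.
        Two-sided p = 2*Phi(z) = 0.172415.
Step 6: alpha = 0.05. fail to reject H0.

W+ = 6, W- = 22, W = min = 6, p = 0.172415, fail to reject H0.


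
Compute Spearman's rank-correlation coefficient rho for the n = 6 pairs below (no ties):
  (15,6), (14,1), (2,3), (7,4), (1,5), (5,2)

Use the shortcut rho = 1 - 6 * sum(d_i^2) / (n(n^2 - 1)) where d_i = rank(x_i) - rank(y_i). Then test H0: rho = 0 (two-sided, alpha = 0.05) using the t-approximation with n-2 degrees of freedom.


Step 1: Rank x and y separately (midranks; no ties here).
rank(x): 15->6, 14->5, 2->2, 7->4, 1->1, 5->3
rank(y): 6->6, 1->1, 3->3, 4->4, 5->5, 2->2
Step 2: d_i = R_x(i) - R_y(i); compute d_i^2.
  (6-6)^2=0, (5-1)^2=16, (2-3)^2=1, (4-4)^2=0, (1-5)^2=16, (3-2)^2=1
sum(d^2) = 34.
Step 3: rho = 1 - 6*34 / (6*(6^2 - 1)) = 1 - 204/210 = 0.028571.
Step 4: Under H0, t = rho * sqrt((n-2)/(1-rho^2)) = 0.0572 ~ t(4).
Step 5: Two-sided p-value from the t-distribution with 4 df = 0.957155.
Step 6: alpha = 0.05. fail to reject H0.

rho = 0.0286, p = 0.957155, fail to reject H0 at alpha = 0.05.


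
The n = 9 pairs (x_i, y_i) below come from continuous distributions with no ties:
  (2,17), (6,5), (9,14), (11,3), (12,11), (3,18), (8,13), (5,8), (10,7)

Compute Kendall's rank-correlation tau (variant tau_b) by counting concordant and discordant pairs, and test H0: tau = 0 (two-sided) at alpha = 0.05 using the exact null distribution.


Step 1: Enumerate the 36 unordered pairs (i,j) with i<j and classify each by sign(x_j-x_i) * sign(y_j-y_i).
  (1,2):dx=+4,dy=-12->D; (1,3):dx=+7,dy=-3->D; (1,4):dx=+9,dy=-14->D; (1,5):dx=+10,dy=-6->D
  (1,6):dx=+1,dy=+1->C; (1,7):dx=+6,dy=-4->D; (1,8):dx=+3,dy=-9->D; (1,9):dx=+8,dy=-10->D
  (2,3):dx=+3,dy=+9->C; (2,4):dx=+5,dy=-2->D; (2,5):dx=+6,dy=+6->C; (2,6):dx=-3,dy=+13->D
  (2,7):dx=+2,dy=+8->C; (2,8):dx=-1,dy=+3->D; (2,9):dx=+4,dy=+2->C; (3,4):dx=+2,dy=-11->D
  (3,5):dx=+3,dy=-3->D; (3,6):dx=-6,dy=+4->D; (3,7):dx=-1,dy=-1->C; (3,8):dx=-4,dy=-6->C
  (3,9):dx=+1,dy=-7->D; (4,5):dx=+1,dy=+8->C; (4,6):dx=-8,dy=+15->D; (4,7):dx=-3,dy=+10->D
  (4,8):dx=-6,dy=+5->D; (4,9):dx=-1,dy=+4->D; (5,6):dx=-9,dy=+7->D; (5,7):dx=-4,dy=+2->D
  (5,8):dx=-7,dy=-3->C; (5,9):dx=-2,dy=-4->C; (6,7):dx=+5,dy=-5->D; (6,8):dx=+2,dy=-10->D
  (6,9):dx=+7,dy=-11->D; (7,8):dx=-3,dy=-5->C; (7,9):dx=+2,dy=-6->D; (8,9):dx=+5,dy=-1->D
Step 2: C = 11, D = 25, total pairs = 36.
Step 3: tau = (C - D)/(n(n-1)/2) = (11 - 25)/36 = -0.388889.
Step 4: Exact two-sided p-value (enumerate n! = 362880 permutations of y under H0): p = 0.180181.
Step 5: alpha = 0.05. fail to reject H0.

tau_b = -0.3889 (C=11, D=25), p = 0.180181, fail to reject H0.


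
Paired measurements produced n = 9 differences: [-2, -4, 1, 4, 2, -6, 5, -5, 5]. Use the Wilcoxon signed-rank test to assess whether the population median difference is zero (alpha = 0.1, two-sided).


Step 1: Drop any zero differences (none here) and take |d_i|.
|d| = [2, 4, 1, 4, 2, 6, 5, 5, 5]
Step 2: Midrank |d_i| (ties get averaged ranks).
ranks: |2|->2.5, |4|->4.5, |1|->1, |4|->4.5, |2|->2.5, |6|->9, |5|->7, |5|->7, |5|->7
Step 3: Attach original signs; sum ranks with positive sign and with negative sign.
W+ = 1 + 4.5 + 2.5 + 7 + 7 = 22
W- = 2.5 + 4.5 + 9 + 7 = 23
(Check: W+ + W- = 45 should equal n(n+1)/2 = 45.)
Step 4: Test statistic W = min(W+, W-) = 22.
Step 5: Ties in |d|, so use the tie-corrected normal approximation.
        E[W] = n(n+1)/4 = 9*10/4 = 22.5.
        Tie groups: |d|=2 (t=2), |d|=4 (t=2), |d|=5 (t=3); sum(t^3 - t) = 36.
        Var[W] = n(n+1)(2n+1)/24 - sum(t^3-t)/48 = 1710/24 - 36/48 = 70.5.
        z = (W - E[W]) / sqrt(Var[W]) = (22 - 22.5) / 8.3964 = -0.0595.
        Two-sided p = 2*Phi(z) = 0.952515.
Step 6: alpha = 0.1. fail to reject H0.

W+ = 22, W- = 23, W = min = 22, p = 0.952515, fail to reject H0.


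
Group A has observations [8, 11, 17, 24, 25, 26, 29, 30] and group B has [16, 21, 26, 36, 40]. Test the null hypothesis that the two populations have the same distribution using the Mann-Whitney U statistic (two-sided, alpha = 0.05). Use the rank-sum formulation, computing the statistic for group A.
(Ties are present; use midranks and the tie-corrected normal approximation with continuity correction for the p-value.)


Step 1: Combine and sort all 13 observations; assign midranks.
sorted (value, group): (8,X), (11,X), (16,Y), (17,X), (21,Y), (24,X), (25,X), (26,X), (26,Y), (29,X), (30,X), (36,Y), (40,Y)
ranks: 8->1, 11->2, 16->3, 17->4, 21->5, 24->6, 25->7, 26->8.5, 26->8.5, 29->10, 30->11, 36->12, 40->13
Step 2: Rank sum for X: R1 = 1 + 2 + 4 + 6 + 7 + 8.5 + 10 + 11 = 49.5.
Step 3: U_X = R1 - n1(n1+1)/2 = 49.5 - 8*9/2 = 49.5 - 36 = 13.5.
       U_Y = n1*n2 - U_X = 40 - 13.5 = 26.5.
Step 4: Ties are present, so use the tie-corrected normal approximation (with continuity correction) for the p-value.
Step 5: p-value = 0.379120; compare to alpha = 0.05. fail to reject H0.

U_X = 13.5, p = 0.379120, fail to reject H0 at alpha = 0.05.


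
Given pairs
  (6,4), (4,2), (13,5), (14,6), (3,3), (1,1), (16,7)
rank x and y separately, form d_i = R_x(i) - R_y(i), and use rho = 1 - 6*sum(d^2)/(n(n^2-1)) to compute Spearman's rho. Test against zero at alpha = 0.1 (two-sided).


Step 1: Rank x and y separately (midranks; no ties here).
rank(x): 6->4, 4->3, 13->5, 14->6, 3->2, 1->1, 16->7
rank(y): 4->4, 2->2, 5->5, 6->6, 3->3, 1->1, 7->7
Step 2: d_i = R_x(i) - R_y(i); compute d_i^2.
  (4-4)^2=0, (3-2)^2=1, (5-5)^2=0, (6-6)^2=0, (2-3)^2=1, (1-1)^2=0, (7-7)^2=0
sum(d^2) = 2.
Step 3: rho = 1 - 6*2 / (7*(7^2 - 1)) = 1 - 12/336 = 0.964286.
Step 4: Under H0, t = rho * sqrt((n-2)/(1-rho^2)) = 8.1408 ~ t(5).
Step 5: Two-sided p-value from the t-distribution with 5 df = 0.000454.
Step 6: alpha = 0.1. reject H0.

rho = 0.9643, p = 0.000454, reject H0 at alpha = 0.1.


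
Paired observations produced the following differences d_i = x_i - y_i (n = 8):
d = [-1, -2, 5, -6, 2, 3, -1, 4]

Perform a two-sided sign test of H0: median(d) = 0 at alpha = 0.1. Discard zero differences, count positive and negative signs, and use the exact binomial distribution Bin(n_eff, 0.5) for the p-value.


Step 1: Discard zero differences. Original n = 8; n_eff = number of nonzero differences = 8.
Nonzero differences (with sign): -1, -2, +5, -6, +2, +3, -1, +4
Step 2: Count signs: positive = 4, negative = 4.
Step 3: Under H0: P(positive) = 0.5, so the number of positives S ~ Bin(8, 0.5).
Step 4: Two-sided exact p-value = sum of Bin(8,0.5) probabilities at or below the observed probability = 1.000000.
Step 5: alpha = 0.1. fail to reject H0.

n_eff = 8, pos = 4, neg = 4, p = 1.000000, fail to reject H0.


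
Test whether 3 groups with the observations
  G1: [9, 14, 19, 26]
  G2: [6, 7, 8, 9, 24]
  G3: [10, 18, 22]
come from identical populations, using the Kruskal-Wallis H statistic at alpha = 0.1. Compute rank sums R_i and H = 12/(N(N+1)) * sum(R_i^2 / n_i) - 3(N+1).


Step 1: Combine all N = 12 observations and assign midranks.
sorted (value, group, rank): (6,G2,1), (7,G2,2), (8,G2,3), (9,G1,4.5), (9,G2,4.5), (10,G3,6), (14,G1,7), (18,G3,8), (19,G1,9), (22,G3,10), (24,G2,11), (26,G1,12)
Step 2: Sum ranks within each group.
R_1 = 32.5 (n_1 = 4)
R_2 = 21.5 (n_2 = 5)
R_3 = 24 (n_3 = 3)
Step 3: H = 12/(N(N+1)) * sum(R_i^2/n_i) - 3(N+1)
     = 12/(12*13) * (32.5^2/4 + 21.5^2/5 + 24^2/3) - 3*13
     = 0.076923 * 548.513 - 39
     = 3.193269.
Step 4: Ties present; correction factor C = 1 - 6/(12^3 - 12) = 0.996503. Corrected H = 3.193269 / 0.996503 = 3.204474.
Step 5: Under H0, H ~ chi^2(2); p-value = 0.201445.
Step 6: alpha = 0.1. fail to reject H0.

H = 3.2045, df = 2, p = 0.201445, fail to reject H0.


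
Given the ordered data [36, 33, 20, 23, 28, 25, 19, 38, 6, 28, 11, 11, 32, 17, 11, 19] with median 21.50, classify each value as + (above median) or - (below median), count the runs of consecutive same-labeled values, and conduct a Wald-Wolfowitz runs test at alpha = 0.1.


Step 1: Compute median = 21.50; label A = above, B = below.
Labels in order: AABAAABABABBABBB  (n_A = 8, n_B = 8)
Step 2: Count runs R = 10.
Step 3: Under H0 (random ordering), E[R] = 2*n_A*n_B/(n_A+n_B) + 1 = 2*8*8/16 + 1 = 9.0000.
        Var[R] = 2*n_A*n_B*(2*n_A*n_B - n_A - n_B) / ((n_A+n_B)^2 * (n_A+n_B-1)) = 14336/3840 = 3.7333.
        SD[R] = 1.9322.
Step 4: Continuity-corrected z = (R - 0.5 - E[R]) / SD[R] = (10 - 0.5 - 9.0000) / 1.9322 = 0.2588.
Step 5: Two-sided p-value via normal approximation = 2*(1 - Phi(|z|)) = 0.795809.
Step 6: alpha = 0.1. fail to reject H0.

R = 10, z = 0.2588, p = 0.795809, fail to reject H0.


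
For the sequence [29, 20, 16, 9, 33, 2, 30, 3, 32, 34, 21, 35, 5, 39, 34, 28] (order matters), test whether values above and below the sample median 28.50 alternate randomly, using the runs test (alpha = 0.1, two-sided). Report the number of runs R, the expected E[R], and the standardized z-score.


Step 1: Compute median = 28.50; label A = above, B = below.
Labels in order: ABBBABABAABABAAB  (n_A = 8, n_B = 8)
Step 2: Count runs R = 12.
Step 3: Under H0 (random ordering), E[R] = 2*n_A*n_B/(n_A+n_B) + 1 = 2*8*8/16 + 1 = 9.0000.
        Var[R] = 2*n_A*n_B*(2*n_A*n_B - n_A - n_B) / ((n_A+n_B)^2 * (n_A+n_B-1)) = 14336/3840 = 3.7333.
        SD[R] = 1.9322.
Step 4: Continuity-corrected z = (R - 0.5 - E[R]) / SD[R] = (12 - 0.5 - 9.0000) / 1.9322 = 1.2939.
Step 5: Two-sided p-value via normal approximation = 2*(1 - Phi(|z|)) = 0.195709.
Step 6: alpha = 0.1. fail to reject H0.

R = 12, z = 1.2939, p = 0.195709, fail to reject H0.


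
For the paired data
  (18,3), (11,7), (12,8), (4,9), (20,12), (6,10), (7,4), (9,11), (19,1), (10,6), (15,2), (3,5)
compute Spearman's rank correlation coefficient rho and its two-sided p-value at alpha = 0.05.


Step 1: Rank x and y separately (midranks; no ties here).
rank(x): 18->10, 11->7, 12->8, 4->2, 20->12, 6->3, 7->4, 9->5, 19->11, 10->6, 15->9, 3->1
rank(y): 3->3, 7->7, 8->8, 9->9, 12->12, 10->10, 4->4, 11->11, 1->1, 6->6, 2->2, 5->5
Step 2: d_i = R_x(i) - R_y(i); compute d_i^2.
  (10-3)^2=49, (7-7)^2=0, (8-8)^2=0, (2-9)^2=49, (12-12)^2=0, (3-10)^2=49, (4-4)^2=0, (5-11)^2=36, (11-1)^2=100, (6-6)^2=0, (9-2)^2=49, (1-5)^2=16
sum(d^2) = 348.
Step 3: rho = 1 - 6*348 / (12*(12^2 - 1)) = 1 - 2088/1716 = -0.216783.
Step 4: Under H0, t = rho * sqrt((n-2)/(1-rho^2)) = -0.7022 ~ t(10).
Step 5: Two-sided p-value from the t-distribution with 10 df = 0.498556.
Step 6: alpha = 0.05. fail to reject H0.

rho = -0.2168, p = 0.498556, fail to reject H0 at alpha = 0.05.
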